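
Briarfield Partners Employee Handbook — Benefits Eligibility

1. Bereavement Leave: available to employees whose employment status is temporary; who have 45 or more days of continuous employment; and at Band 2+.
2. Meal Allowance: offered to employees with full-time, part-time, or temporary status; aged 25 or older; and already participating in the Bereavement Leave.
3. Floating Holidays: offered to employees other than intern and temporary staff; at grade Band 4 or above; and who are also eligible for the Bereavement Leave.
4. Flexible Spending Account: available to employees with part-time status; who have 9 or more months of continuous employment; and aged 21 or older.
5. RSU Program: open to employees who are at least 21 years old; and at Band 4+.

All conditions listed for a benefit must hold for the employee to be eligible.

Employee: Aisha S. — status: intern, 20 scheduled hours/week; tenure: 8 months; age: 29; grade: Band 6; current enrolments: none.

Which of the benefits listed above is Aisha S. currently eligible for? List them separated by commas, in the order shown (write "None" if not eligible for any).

RSU Program

Bereavement Leave — status intern ✗ (requires temporary) → not eligible.
Meal Allowance — status intern ✗ (requires full-time, part-time, or temporary) → not eligible.
Floating Holidays — status intern ✗ (excluded) → not eligible.
Flexible Spending Account — status intern ✗ (requires part-time) → not eligible.
RSU Program — age 29 ≥ 21 ✓; grade Band 6 ≥ Band 4 ✓ → eligible.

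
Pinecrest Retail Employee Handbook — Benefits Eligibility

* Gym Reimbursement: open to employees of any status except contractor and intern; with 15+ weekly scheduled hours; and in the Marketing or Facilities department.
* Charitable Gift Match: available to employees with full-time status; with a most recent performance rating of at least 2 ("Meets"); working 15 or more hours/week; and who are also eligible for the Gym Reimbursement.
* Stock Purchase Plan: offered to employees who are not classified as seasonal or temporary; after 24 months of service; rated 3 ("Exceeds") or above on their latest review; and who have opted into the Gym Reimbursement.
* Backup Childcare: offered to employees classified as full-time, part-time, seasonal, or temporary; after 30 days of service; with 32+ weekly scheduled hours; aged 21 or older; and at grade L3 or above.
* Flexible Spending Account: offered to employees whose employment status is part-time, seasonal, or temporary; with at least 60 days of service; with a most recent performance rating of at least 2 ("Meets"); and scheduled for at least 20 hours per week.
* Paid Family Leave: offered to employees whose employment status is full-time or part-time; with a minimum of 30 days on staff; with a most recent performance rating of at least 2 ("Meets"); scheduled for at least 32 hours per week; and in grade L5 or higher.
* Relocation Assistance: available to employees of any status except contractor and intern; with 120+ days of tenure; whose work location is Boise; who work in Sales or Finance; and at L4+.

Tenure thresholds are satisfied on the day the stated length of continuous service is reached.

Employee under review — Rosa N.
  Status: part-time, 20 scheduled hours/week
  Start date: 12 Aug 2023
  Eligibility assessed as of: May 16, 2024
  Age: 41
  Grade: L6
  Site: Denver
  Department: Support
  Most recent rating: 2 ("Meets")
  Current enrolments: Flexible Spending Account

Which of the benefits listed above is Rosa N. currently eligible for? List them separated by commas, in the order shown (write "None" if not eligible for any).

Flexible Spending Account

Service from 12 Aug 2023 to May 16, 2024: 278 days.
Gym Reimbursement — status part-time ✓ (not excluded); 20 hrs/wk ≥ 15 ✓; dept Support ✗ → not eligible.
Charitable Gift Match — status part-time ✗ (requires full-time) → not eligible.
Stock Purchase Plan — status part-time ✓ (not excluded); service 278 days < 24 months (≈720 days) ✗ → not eligible.
Backup Childcare — status part-time ✓; service 278 days ≥ 30 days ✓; 20 hrs/wk < 32 ✗ → not eligible.
Flexible Spending Account — status part-time ✓; service 278 days ≥ 60 days ✓; rating 2 ≥ 2 ✓; 20 hrs/wk ≥ 20 ✓ → eligible.
Paid Family Leave — status part-time ✓; service 278 days ≥ 30 days ✓; rating 2 ≥ 2 ✓; 20 hrs/wk < 32 ✗ → not eligible.
Relocation Assistance — status part-time ✓ (not excluded); service 278 days ≥ 120 days ✓; site Denver ✗ (not Boise) → not eligible.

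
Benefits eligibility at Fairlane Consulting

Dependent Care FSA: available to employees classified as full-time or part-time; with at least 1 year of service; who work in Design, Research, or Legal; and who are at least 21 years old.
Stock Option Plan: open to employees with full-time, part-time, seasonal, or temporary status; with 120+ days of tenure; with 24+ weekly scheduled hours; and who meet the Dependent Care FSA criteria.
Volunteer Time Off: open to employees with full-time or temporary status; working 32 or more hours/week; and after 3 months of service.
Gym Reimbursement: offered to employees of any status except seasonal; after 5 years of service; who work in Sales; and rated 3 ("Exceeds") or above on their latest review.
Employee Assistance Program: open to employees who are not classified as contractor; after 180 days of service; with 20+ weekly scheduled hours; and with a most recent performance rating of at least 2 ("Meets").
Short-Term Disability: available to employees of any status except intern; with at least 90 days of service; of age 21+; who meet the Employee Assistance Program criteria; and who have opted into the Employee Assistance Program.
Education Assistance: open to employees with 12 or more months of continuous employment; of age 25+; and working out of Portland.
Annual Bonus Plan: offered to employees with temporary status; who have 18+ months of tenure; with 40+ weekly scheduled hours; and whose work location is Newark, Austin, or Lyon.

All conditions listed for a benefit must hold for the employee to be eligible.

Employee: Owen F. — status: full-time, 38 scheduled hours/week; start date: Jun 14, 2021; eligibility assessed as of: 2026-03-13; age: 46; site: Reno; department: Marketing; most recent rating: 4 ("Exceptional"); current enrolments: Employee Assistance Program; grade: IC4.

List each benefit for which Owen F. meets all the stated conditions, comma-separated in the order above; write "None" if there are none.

Service from Jun 14, 2021 to 2026-03-13: 1733 days.
Dependent Care FSA — status full-time ✓; service 1733 days ≥ 1 year (≈365 days) ✓; dept Marketing ✗ → not eligible.
Stock Option Plan — status full-time ✓; service 1733 days ≥ 120 days ✓; 38 hrs/wk ≥ 24 ✓; not eligible for Dependent Care FSA ✗ → not eligible.
Volunteer Time Off — status full-time ✓; 38 hrs/wk ≥ 32 ✓; service 1733 days ≥ 3 months (≈90 days) ✓ → eligible.
Gym Reimbursement — status full-time ✓ (not excluded); service 1733 days < 5 years (≈1825 days) ✗ → not eligible.
Employee Assistance Program — status full-time ✓ (not excluded); service 1733 days ≥ 180 days ✓; 38 hrs/wk ≥ 20 ✓; rating 4 ≥ 2 ✓ → eligible.
Short-Term Disability — status full-time ✓ (not excluded); service 1733 days ≥ 90 days ✓; age 46 ≥ 21 ✓; eligible for Employee Assistance Program ✓; enrolled in Employee Assistance Program ✓ → eligible.
Education Assistance — service 1733 days ≥ 12 months (≈360 days) ✓; age 46 ≥ 25 ✓; site Reno ✗ (not Portland) → not eligible.
Annual Bonus Plan — status full-time ✗ (requires temporary) → not eligible.

Volunteer Time Off, Employee Assistance Program, Short-Term Disability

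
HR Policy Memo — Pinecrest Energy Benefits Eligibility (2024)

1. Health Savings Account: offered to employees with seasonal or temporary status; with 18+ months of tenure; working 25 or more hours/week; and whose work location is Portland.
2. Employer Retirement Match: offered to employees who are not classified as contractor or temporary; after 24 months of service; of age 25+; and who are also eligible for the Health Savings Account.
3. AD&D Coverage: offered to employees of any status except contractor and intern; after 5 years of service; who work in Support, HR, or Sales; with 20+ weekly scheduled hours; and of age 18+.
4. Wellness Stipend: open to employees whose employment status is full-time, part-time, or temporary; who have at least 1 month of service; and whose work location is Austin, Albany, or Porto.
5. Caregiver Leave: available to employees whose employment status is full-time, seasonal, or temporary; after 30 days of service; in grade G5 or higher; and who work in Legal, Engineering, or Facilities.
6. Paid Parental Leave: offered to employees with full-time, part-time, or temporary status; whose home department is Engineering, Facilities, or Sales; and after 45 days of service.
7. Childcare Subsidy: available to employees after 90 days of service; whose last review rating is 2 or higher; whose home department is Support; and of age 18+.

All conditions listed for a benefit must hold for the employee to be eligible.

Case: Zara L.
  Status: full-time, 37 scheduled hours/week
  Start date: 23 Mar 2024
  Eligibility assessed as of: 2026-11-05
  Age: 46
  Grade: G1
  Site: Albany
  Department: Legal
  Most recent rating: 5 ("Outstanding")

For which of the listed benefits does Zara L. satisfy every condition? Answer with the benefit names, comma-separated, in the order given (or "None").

Service from 23 Mar 2024 to 2026-11-05: 957 days.
Health Savings Account — status full-time ✗ (requires seasonal or temporary) → not eligible.
Employer Retirement Match — status full-time ✓ (not excluded); service 957 days ≥ 24 months (≈720 days) ✓; age 46 ≥ 25 ✓; not eligible for Health Savings Account ✗ → not eligible.
AD&D Coverage — status full-time ✓ (not excluded); service 957 days < 5 years (≈1825 days) ✗ → not eligible.
Wellness Stipend — status full-time ✓; service 957 days ≥ 1 month (≈30 days) ✓; site Albany ✓ → eligible.
Caregiver Leave — status full-time ✓; service 957 days ≥ 30 days ✓; grade G1 < G5 ✗ → not eligible.
Paid Parental Leave — status full-time ✓; dept Legal ✗ → not eligible.
Childcare Subsidy — service 957 days ≥ 90 days ✓; rating 5 ≥ 2 ✓; dept Legal ✗ → not eligible.

Wellness Stipend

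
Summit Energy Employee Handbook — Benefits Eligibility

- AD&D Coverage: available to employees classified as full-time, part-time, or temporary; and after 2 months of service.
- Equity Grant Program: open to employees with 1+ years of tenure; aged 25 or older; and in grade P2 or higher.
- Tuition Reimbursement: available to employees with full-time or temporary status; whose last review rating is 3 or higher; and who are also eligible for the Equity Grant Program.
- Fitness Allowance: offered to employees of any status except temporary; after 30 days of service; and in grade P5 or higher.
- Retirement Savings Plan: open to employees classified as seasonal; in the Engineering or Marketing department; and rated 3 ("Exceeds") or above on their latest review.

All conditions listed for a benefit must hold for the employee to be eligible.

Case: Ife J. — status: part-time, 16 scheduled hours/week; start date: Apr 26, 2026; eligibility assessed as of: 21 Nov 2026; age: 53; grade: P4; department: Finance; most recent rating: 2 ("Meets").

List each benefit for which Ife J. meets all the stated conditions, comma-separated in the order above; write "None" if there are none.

AD&D Coverage

Service from Apr 26, 2026 to 21 Nov 2026: 209 days.
AD&D Coverage — status part-time ✓; service 209 days ≥ 2 months (≈60 days) ✓ → eligible.
Equity Grant Program — service 209 days < 1 year (≈365 days) ✗ → not eligible.
Tuition Reimbursement — status part-time ✗ (requires full-time or temporary) → not eligible.
Fitness Allowance — status part-time ✓ (not excluded); service 209 days ≥ 30 days ✓; grade P4 < P5 ✗ → not eligible.
Retirement Savings Plan — status part-time ✗ (requires seasonal) → not eligible.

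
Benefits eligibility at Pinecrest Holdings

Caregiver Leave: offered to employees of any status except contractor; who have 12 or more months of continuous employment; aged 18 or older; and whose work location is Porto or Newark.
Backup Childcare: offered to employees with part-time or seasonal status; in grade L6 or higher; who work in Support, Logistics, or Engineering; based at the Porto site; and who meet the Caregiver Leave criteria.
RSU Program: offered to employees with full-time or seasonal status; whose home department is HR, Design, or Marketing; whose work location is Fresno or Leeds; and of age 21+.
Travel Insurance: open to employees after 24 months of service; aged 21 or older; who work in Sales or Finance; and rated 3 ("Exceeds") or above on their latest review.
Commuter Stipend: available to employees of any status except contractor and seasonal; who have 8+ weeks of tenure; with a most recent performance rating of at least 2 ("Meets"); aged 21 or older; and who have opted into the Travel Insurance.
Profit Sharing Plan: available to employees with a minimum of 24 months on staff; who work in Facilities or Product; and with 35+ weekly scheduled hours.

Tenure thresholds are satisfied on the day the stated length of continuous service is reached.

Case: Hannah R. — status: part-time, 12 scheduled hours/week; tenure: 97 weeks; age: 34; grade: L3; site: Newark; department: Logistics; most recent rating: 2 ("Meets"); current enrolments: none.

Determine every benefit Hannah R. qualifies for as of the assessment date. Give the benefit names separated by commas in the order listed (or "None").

Caregiver Leave — status part-time ✓ (not excluded); service 97 weeks ≥ 12 months (≈360 days) ✓; age 34 ≥ 18 ✓; site Newark ✓ → eligible.
Backup Childcare — status part-time ✓; grade L3 < L6 ✗ → not eligible.
RSU Program — status part-time ✗ (requires full-time or seasonal) → not eligible.
Travel Insurance — service 97 weeks < 24 months (≈720 days) ✗ → not eligible.
Commuter Stipend — status part-time ✓ (not excluded); service 97 weeks ≥ 8 weeks ✓; rating 2 ≥ 2 ✓; age 34 ≥ 21 ✓; not enrolled in Travel Insurance ✗ → not eligible.
Profit Sharing Plan — service 97 weeks < 24 months (≈720 days) ✗ → not eligible.

Caregiver Leave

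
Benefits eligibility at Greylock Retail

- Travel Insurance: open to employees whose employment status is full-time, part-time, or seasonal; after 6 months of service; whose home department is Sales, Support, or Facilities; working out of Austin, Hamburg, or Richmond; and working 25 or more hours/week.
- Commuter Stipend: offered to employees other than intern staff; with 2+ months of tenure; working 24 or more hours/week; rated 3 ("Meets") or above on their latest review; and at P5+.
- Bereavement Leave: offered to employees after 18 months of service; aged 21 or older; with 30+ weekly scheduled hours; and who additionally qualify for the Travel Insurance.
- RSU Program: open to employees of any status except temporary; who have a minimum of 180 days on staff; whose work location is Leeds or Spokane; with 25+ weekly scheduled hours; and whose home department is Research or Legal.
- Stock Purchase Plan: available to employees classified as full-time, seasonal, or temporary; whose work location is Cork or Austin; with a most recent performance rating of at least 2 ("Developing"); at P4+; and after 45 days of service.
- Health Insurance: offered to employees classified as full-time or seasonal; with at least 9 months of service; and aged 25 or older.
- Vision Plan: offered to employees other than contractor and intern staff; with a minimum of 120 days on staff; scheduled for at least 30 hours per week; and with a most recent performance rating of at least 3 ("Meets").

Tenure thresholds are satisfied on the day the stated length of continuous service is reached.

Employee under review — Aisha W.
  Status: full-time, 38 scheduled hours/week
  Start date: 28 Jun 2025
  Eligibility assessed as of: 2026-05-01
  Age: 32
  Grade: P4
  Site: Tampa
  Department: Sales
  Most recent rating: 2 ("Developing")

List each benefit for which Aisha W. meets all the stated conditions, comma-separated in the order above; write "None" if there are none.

Health Insurance

Service from 28 Jun 2025 to 2026-05-01: 307 days.
Travel Insurance — status full-time ✓; service 307 days ≥ 6 months (≈180 days) ✓; dept Sales ✓; site Tampa ✗ (not Austin, Hamburg, or Richmond) → not eligible.
Commuter Stipend — status full-time ✓ (not excluded); service 307 days ≥ 2 months (≈60 days) ✓; 38 hrs/wk ≥ 24 ✓; rating 2 < 3 ✗ → not eligible.
Bereavement Leave — service 307 days < 18 months (≈540 days) ✗ → not eligible.
RSU Program — status full-time ✓ (not excluded); service 307 days ≥ 180 days ✓; site Tampa ✗ (not Leeds or Spokane) → not eligible.
Stock Purchase Plan — status full-time ✓; site Tampa ✗ (not Cork or Austin) → not eligible.
Health Insurance — status full-time ✓; service 307 days ≥ 9 months (≈270 days) ✓; age 32 ≥ 25 ✓ → eligible.
Vision Plan — status full-time ✓ (not excluded); service 307 days ≥ 120 days ✓; 38 hrs/wk ≥ 30 ✓; rating 2 < 3 ✗ → not eligible.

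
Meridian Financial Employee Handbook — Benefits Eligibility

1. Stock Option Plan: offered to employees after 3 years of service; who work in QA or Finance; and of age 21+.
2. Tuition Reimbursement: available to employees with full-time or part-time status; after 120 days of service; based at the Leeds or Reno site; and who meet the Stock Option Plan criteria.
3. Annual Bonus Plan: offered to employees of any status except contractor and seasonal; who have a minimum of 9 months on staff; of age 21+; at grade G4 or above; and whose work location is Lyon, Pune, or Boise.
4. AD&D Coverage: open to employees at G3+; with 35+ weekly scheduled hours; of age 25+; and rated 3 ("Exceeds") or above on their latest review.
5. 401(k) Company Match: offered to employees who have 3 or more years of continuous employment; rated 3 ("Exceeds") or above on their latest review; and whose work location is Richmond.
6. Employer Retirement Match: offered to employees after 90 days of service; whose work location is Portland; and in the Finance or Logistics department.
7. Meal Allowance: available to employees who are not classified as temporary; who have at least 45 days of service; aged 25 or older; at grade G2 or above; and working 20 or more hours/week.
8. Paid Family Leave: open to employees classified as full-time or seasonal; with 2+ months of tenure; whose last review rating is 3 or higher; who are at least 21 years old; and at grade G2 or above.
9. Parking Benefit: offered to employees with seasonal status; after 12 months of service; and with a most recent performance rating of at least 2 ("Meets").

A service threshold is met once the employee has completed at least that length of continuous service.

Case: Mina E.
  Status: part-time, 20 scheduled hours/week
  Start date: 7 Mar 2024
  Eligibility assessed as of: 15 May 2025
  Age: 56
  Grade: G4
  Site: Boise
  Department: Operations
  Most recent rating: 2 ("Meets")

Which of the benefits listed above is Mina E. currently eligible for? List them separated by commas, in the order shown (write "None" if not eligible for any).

Service from 7 Mar 2024 to 15 May 2025: 434 days.
Stock Option Plan — service 434 days < 3 years (≈1095 days) ✗ → not eligible.
Tuition Reimbursement — status part-time ✓; service 434 days ≥ 120 days ✓; site Boise ✗ (not Leeds or Reno) → not eligible.
Annual Bonus Plan — status part-time ✓ (not excluded); service 434 days ≥ 9 months (≈270 days) ✓; age 56 ≥ 21 ✓; grade G4 ≥ G4 ✓; site Boise ✓ → eligible.
AD&D Coverage — grade G4 ≥ G3 ✓; 20 hrs/wk < 35 ✗ → not eligible.
401(k) Company Match — service 434 days < 3 years (≈1095 days) ✗ → not eligible.
Employer Retirement Match — service 434 days ≥ 90 days ✓; site Boise ✗ (not Portland) → not eligible.
Meal Allowance — status part-time ✓ (not excluded); service 434 days ≥ 45 days ✓; age 56 ≥ 25 ✓; grade G4 ≥ G2 ✓; 20 hrs/wk ≥ 20 ✓ → eligible.
Paid Family Leave — status part-time ✗ (requires full-time or seasonal) → not eligible.
Parking Benefit — status part-time ✗ (requires seasonal) → not eligible.

Annual Bonus Plan, Meal Allowance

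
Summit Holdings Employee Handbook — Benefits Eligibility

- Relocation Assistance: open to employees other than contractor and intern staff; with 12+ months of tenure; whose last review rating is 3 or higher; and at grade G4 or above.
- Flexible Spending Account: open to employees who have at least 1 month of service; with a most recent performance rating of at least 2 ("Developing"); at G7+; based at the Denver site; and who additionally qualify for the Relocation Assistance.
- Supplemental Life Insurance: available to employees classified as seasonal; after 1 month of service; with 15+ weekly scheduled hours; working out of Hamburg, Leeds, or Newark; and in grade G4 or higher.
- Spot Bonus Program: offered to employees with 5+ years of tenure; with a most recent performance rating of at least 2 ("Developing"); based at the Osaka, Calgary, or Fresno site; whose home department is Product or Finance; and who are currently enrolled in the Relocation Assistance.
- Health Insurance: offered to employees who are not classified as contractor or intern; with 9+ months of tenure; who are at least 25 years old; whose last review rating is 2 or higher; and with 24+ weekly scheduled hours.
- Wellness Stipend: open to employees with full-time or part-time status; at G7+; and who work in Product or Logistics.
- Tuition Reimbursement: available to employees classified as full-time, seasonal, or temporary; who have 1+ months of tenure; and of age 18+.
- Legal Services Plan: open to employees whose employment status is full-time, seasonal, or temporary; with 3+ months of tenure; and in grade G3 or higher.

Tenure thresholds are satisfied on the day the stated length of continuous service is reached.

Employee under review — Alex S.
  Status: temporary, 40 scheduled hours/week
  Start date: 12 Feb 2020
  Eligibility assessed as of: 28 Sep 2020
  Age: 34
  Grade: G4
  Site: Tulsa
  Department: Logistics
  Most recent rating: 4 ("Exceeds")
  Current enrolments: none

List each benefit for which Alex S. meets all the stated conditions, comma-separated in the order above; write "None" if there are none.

Tuition Reimbursement, Legal Services Plan

Service from 12 Feb 2020 to 28 Sep 2020: 229 days.
Relocation Assistance — status temporary ✓ (not excluded); service 229 days < 12 months (≈360 days) ✗ → not eligible.
Flexible Spending Account — service 229 days ≥ 1 month (≈30 days) ✓; rating 4 ≥ 2 ✓; grade G4 < G7 ✗ → not eligible.
Supplemental Life Insurance — status temporary ✗ (requires seasonal) → not eligible.
Spot Bonus Program — service 229 days < 5 years (≈1825 days) ✗ → not eligible.
Health Insurance — status temporary ✓ (not excluded); service 229 days < 9 months (≈270 days) ✗ → not eligible.
Wellness Stipend — status temporary ✗ (requires full-time or part-time) → not eligible.
Tuition Reimbursement — status temporary ✓; service 229 days ≥ 1 month (≈30 days) ✓; age 34 ≥ 18 ✓ → eligible.
Legal Services Plan — status temporary ✓; service 229 days ≥ 3 months (≈90 days) ✓; grade G4 ≥ G3 ✓ → eligible.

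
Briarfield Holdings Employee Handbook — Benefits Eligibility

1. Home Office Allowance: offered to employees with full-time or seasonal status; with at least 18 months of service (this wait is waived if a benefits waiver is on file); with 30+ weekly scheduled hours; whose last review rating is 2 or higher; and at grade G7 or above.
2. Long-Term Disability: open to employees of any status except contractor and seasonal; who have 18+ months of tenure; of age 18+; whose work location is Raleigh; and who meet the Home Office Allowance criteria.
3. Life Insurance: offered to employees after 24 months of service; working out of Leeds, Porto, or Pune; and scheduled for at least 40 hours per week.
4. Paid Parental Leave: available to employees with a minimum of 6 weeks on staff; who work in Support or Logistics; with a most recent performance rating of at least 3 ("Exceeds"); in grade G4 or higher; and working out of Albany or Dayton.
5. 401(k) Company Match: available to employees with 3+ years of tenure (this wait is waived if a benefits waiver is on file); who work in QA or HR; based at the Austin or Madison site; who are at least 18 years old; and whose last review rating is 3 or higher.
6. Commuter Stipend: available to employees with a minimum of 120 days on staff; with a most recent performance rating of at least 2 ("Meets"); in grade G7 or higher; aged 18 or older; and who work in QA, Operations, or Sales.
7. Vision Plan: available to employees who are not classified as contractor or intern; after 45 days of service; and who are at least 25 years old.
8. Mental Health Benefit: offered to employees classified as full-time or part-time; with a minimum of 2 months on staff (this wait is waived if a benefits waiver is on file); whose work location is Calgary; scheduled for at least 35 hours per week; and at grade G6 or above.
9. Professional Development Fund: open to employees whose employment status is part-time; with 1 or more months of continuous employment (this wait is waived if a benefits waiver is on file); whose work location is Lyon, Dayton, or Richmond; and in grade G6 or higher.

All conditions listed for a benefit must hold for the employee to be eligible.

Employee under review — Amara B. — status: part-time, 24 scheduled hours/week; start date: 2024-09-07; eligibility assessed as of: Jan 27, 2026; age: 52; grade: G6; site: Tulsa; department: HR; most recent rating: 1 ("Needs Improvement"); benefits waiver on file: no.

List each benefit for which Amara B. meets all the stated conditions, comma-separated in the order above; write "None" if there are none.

Service from 2024-09-07 to Jan 27, 2026: 507 days.
Home Office Allowance — status part-time ✗ (requires full-time or seasonal) → not eligible.
Long-Term Disability — status part-time ✓ (not excluded); service 507 days < 18 months (≈540 days) ✗ → not eligible.
Life Insurance — service 507 days < 24 months (≈720 days) ✗ → not eligible.
Paid Parental Leave — service 507 days ≥ 6 weeks (≈42 days) ✓; dept HR ✗ → not eligible.
401(k) Company Match — no waiver, service 507 days < 3 years (≈1095 days) ✗ → not eligible.
Commuter Stipend — service 507 days ≥ 120 days ✓; rating 1 < 2 ✗ → not eligible.
Vision Plan — status part-time ✓ (not excluded); service 507 days ≥ 45 days ✓; age 52 ≥ 25 ✓ → eligible.
Mental Health Benefit — status part-time ✓; no waiver, service 507 days ≥ 2 months (≈60 days) ✓; site Tulsa ✗ (not Calgary) → not eligible.
Professional Development Fund — status part-time ✓; no waiver, service 507 days ≥ 1 month (≈30 days) ✓; site Tulsa ✗ (not Lyon, Dayton, or Richmond) → not eligible.

Vision Plan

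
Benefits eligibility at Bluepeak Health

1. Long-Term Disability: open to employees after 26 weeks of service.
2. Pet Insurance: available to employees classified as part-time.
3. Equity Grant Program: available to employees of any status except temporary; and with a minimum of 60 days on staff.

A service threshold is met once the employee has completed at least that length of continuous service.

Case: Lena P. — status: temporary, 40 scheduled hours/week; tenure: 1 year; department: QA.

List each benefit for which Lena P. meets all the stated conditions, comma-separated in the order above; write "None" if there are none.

Long-Term Disability — service 1 year ≥ 26 weeks (≈182 days) ✓ → eligible.
Pet Insurance — status temporary ✗ (requires part-time) → not eligible.
Equity Grant Program — status temporary ✗ (excluded) → not eligible.

Long-Term Disability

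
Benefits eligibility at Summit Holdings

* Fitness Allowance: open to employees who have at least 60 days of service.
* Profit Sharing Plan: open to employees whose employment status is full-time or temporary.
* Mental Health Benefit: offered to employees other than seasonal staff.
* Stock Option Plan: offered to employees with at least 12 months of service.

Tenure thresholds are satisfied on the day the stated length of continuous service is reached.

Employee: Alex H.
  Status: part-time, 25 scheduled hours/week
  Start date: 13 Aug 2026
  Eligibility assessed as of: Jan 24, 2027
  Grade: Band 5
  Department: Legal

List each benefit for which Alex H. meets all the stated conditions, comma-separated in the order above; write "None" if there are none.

Service from 13 Aug 2026 to Jan 24, 2027: 164 days.
Fitness Allowance — service 164 days ≥ 60 days ✓ → eligible.
Profit Sharing Plan — status part-time ✗ (requires full-time or temporary) → not eligible.
Mental Health Benefit — status part-time ✓ (not excluded) → eligible.
Stock Option Plan — service 164 days < 12 months (≈360 days) ✗ → not eligible.

Fitness Allowance, Mental Health Benefit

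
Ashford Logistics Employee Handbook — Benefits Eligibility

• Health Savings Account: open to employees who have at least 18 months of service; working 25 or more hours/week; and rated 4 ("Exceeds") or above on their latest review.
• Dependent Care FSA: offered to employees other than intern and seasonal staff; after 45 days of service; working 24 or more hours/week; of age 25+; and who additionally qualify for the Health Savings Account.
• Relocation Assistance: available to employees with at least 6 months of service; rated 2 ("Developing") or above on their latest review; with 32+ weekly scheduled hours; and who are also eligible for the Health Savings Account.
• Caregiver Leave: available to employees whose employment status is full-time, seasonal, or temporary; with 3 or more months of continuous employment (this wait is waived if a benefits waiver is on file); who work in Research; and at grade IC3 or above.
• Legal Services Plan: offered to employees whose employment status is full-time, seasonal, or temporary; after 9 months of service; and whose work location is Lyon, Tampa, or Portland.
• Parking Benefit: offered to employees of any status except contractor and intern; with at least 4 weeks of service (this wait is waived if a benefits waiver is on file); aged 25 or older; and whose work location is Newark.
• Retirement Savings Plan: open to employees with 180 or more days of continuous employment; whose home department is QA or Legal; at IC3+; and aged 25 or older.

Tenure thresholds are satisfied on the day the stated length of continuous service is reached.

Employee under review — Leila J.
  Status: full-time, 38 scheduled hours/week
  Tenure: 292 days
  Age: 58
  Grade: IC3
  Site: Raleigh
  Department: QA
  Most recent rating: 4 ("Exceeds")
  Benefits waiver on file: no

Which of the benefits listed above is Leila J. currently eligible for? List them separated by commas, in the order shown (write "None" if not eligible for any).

Retirement Savings Plan

Health Savings Account — service 292 days < 18 months (≈540 days) ✗ → not eligible.
Dependent Care FSA — status full-time ✓ (not excluded); service 292 days ≥ 45 days ✓; 38 hrs/wk ≥ 24 ✓; age 58 ≥ 25 ✓; not eligible for Health Savings Account ✗ → not eligible.
Relocation Assistance — service 292 days ≥ 6 months (≈180 days) ✓; rating 4 ≥ 2 ✓; 38 hrs/wk ≥ 32 ✓; not eligible for Health Savings Account ✗ → not eligible.
Caregiver Leave — status full-time ✓; no waiver, service 292 days ≥ 3 months (≈90 days) ✓; dept QA ✗ → not eligible.
Legal Services Plan — status full-time ✓; service 292 days ≥ 9 months (≈270 days) ✓; site Raleigh ✗ (not Lyon, Tampa, or Portland) → not eligible.
Parking Benefit — status full-time ✓ (not excluded); no waiver, service 292 days ≥ 4 weeks (≈28 days) ✓; age 58 ≥ 25 ✓; site Raleigh ✗ (not Newark) → not eligible.
Retirement Savings Plan — service 292 days ≥ 180 days ✓; dept QA ✓; grade IC3 ≥ IC3 ✓; age 58 ≥ 25 ✓ → eligible.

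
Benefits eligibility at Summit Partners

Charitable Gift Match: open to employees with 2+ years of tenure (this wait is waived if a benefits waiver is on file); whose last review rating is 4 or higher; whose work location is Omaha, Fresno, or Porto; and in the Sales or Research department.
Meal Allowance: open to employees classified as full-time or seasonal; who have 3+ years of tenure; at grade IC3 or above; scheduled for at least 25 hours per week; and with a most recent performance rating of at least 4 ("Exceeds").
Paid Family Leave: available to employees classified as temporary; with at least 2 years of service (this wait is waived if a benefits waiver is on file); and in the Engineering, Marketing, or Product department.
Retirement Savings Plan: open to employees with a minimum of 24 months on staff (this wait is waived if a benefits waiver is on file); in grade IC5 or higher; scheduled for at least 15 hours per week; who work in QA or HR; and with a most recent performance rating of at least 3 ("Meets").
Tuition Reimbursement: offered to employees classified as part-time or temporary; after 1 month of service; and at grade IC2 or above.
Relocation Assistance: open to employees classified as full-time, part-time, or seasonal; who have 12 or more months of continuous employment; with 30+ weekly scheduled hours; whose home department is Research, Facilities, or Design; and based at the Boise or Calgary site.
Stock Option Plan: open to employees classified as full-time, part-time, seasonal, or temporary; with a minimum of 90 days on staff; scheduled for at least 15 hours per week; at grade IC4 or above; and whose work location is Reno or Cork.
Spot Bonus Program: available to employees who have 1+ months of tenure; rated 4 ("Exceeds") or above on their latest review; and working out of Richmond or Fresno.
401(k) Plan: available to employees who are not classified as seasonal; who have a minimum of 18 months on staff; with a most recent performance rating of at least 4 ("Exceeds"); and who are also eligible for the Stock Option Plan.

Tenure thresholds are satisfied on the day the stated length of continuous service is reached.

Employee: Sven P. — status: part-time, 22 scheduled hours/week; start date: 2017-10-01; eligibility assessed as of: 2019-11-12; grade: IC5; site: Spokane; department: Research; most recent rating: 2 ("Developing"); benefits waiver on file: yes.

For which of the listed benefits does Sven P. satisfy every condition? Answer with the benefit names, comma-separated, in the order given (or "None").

Tuition Reimbursement

Service from 2017-10-01 to 2019-11-12: 772 days.
Charitable Gift Match — benefits waiver on file ✓; rating 2 < 4 ✗ → not eligible.
Meal Allowance — status part-time ✗ (requires full-time or seasonal) → not eligible.
Paid Family Leave — status part-time ✗ (requires temporary) → not eligible.
Retirement Savings Plan — benefits waiver on file ✓; grade IC5 ≥ IC5 ✓; 22 hrs/wk ≥ 15 ✓; dept Research ✗ → not eligible.
Tuition Reimbursement — status part-time ✓; service 772 days ≥ 1 month (≈30 days) ✓; grade IC5 ≥ IC2 ✓ → eligible.
Relocation Assistance — status part-time ✓; service 772 days ≥ 12 months (≈360 days) ✓; 22 hrs/wk < 30 ✗ → not eligible.
Stock Option Plan — status part-time ✓; service 772 days ≥ 90 days ✓; 22 hrs/wk ≥ 15 ✓; grade IC5 ≥ IC4 ✓; site Spokane ✗ (not Reno or Cork) → not eligible.
Spot Bonus Program — service 772 days ≥ 1 month (≈30 days) ✓; rating 2 < 4 ✗ → not eligible.
401(k) Plan — status part-time ✓ (not excluded); service 772 days ≥ 18 months (≈540 days) ✓; rating 2 < 4 ✗ → not eligible.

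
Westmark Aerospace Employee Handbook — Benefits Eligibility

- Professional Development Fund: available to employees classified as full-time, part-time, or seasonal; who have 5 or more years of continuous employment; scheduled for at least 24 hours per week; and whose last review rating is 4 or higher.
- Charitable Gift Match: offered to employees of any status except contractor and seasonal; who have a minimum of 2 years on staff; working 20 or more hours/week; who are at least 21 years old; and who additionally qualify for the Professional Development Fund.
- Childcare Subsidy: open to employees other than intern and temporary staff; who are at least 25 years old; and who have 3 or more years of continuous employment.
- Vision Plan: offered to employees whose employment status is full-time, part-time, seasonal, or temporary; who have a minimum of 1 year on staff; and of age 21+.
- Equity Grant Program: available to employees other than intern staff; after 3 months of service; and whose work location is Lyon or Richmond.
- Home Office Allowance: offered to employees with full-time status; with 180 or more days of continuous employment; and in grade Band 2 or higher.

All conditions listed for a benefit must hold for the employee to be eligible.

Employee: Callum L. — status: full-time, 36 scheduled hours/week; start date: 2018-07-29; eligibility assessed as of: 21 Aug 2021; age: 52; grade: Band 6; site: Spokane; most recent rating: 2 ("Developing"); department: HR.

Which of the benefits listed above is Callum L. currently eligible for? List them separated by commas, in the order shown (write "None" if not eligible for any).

Childcare Subsidy, Vision Plan, Home Office Allowance

Service from 2018-07-29 to 21 Aug 2021: 1119 days.
Professional Development Fund — status full-time ✓; service 1119 days < 5 years (≈1825 days) ✗ → not eligible.
Charitable Gift Match — status full-time ✓ (not excluded); service 1119 days ≥ 2 years (≈730 days) ✓; 36 hrs/wk ≥ 20 ✓; age 52 ≥ 21 ✓; not eligible for Professional Development Fund ✗ → not eligible.
Childcare Subsidy — status full-time ✓ (not excluded); age 52 ≥ 25 ✓; service 1119 days ≥ 3 years (≈1095 days) ✓ → eligible.
Vision Plan — status full-time ✓; service 1119 days ≥ 1 year (≈365 days) ✓; age 52 ≥ 21 ✓ → eligible.
Equity Grant Program — status full-time ✓ (not excluded); service 1119 days ≥ 3 months (≈90 days) ✓; site Spokane ✗ (not Lyon or Richmond) → not eligible.
Home Office Allowance — status full-time ✓; service 1119 days ≥ 180 days ✓; grade Band 6 ≥ Band 2 ✓ → eligible.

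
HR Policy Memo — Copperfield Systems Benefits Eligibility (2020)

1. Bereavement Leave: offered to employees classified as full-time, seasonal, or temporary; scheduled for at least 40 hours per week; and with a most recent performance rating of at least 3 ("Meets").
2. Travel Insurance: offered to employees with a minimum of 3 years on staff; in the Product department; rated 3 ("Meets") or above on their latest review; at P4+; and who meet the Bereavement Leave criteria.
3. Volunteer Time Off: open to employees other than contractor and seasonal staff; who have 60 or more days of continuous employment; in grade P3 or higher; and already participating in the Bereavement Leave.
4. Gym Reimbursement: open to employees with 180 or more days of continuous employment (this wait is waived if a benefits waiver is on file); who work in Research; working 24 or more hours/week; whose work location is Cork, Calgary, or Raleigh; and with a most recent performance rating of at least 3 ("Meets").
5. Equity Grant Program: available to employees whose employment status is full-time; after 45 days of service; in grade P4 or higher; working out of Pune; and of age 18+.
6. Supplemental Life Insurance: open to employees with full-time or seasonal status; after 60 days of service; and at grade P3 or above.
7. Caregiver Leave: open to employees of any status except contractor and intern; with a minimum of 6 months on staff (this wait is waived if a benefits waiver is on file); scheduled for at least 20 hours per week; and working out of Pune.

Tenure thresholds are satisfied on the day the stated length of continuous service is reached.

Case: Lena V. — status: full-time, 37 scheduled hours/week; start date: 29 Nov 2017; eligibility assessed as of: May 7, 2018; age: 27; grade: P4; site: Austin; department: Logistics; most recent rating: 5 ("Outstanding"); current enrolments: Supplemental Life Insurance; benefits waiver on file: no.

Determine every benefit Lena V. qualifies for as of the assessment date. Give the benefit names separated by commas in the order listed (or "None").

Service from 29 Nov 2017 to May 7, 2018: 159 days.
Bereavement Leave — status full-time ✓; 37 hrs/wk < 40 ✗ → not eligible.
Travel Insurance — service 159 days < 3 years (≈1095 days) ✗ → not eligible.
Volunteer Time Off — status full-time ✓ (not excluded); service 159 days ≥ 60 days ✓; grade P4 ≥ P3 ✓; not enrolled in Bereavement Leave ✗ → not eligible.
Gym Reimbursement — no waiver, service 159 days < 180 days ✗ → not eligible.
Equity Grant Program — status full-time ✓; service 159 days ≥ 45 days ✓; grade P4 ≥ P4 ✓; site Austin ✗ (not Pune) → not eligible.
Supplemental Life Insurance — status full-time ✓; service 159 days ≥ 60 days ✓; grade P4 ≥ P3 ✓ → eligible.
Caregiver Leave — status full-time ✓ (not excluded); no waiver, service 159 days < 6 months (≈180 days) ✗ → not eligible.

Supplemental Life Insurance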